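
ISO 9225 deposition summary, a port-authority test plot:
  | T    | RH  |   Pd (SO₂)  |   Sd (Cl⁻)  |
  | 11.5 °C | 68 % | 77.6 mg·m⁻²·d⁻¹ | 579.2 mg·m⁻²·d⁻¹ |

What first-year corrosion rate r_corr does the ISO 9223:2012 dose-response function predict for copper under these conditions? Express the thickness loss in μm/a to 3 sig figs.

r_corr = 1.97 μm/a

copper: f(T) = -0.080·(T−10) [T>10 °C] = -0.1200
  SO₂ term: 0.0053·77.6^0.26·exp(0.059·68-0.1200) = 0.8052
  Sd branch = 0.01025·Sd^0.27·e^(0.036·RH+0.049·T) = 1.16 μm/a
  r_corr = 0.8052 + 1.16 = 1.966 μm/a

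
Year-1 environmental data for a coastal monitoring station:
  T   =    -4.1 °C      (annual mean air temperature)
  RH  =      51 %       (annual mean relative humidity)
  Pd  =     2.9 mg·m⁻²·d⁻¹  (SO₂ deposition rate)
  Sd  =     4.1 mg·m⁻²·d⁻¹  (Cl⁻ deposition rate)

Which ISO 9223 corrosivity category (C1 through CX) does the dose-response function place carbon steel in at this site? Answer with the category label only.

carbon steel: f(T) = +0.150·(T−10) [T≤10 °C] = -2.1150
  Pd branch = 1.77·Pd^0.52·e^(0.02·RH+f) = 1.03 μm/a
  Sd branch = 0.102·Sd^0.62·e^(0.033·RH+0.04·T) = 1.117 μm/a
  r_corr = 1.03 + 1.117 = 2.148 μm/a
ISO 9223 Table 2 (carbon steel): 1.3 < 2.15 ≤ 25 μm/a ⇒ C2

C2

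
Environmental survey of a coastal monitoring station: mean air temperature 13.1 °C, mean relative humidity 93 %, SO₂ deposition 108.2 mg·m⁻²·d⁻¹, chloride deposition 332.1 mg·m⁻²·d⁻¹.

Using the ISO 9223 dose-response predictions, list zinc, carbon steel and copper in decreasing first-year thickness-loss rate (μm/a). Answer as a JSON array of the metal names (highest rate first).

zinc: T>10 °C ⇒ hinge -0.071·(13.1−10) = -0.2201
  sulphur-dioxide contribution → 5.861 μm/a
  chloride contribution → 3.068 μm/a
  ⇒ r_corr(zinc) = 8.929 μm/a
carbon steel: temperature factor f = -0.054·(3.1) = -0.1674
  sulphur-dioxide contribution → 109.9 μm/a
  chloride contribution → 135.6 μm/a
  total first-year rate 245.4 μm/a
copper: T>10 °C ⇒ hinge -0.080·(13.1−10) = -0.2480
  sulphur-dioxide contribution → 3.376 μm/a
  chloride contribution → 2.656 μm/a
  total first-year rate 6.033 μm/a
Ordering by μm/a: carbon steel (245) > zinc (8.93) > copper (6.03)

["carbon steel", "zinc", "copper"]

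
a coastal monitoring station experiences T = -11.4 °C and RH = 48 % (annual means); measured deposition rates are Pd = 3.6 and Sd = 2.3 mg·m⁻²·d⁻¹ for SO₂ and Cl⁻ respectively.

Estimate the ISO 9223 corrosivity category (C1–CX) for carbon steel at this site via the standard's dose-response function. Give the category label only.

carbon steel: f(T) = +0.150·(T−10) [T≤10 °C] = -3.2100
  SO₂ term: 1.77·3.6^0.52·exp(0.02·48-3.2100) = 0.3632
  Cl⁻ term: 0.102·2.3^0.62·exp(0.033·48+0.04·-11.4) = 0.5281
  sum: 0.3632 + 0.5281 → r_corr = 0.8913 μm/a
0.891 μm/a falls in (0, 1.3] for carbon steel → category C1

C1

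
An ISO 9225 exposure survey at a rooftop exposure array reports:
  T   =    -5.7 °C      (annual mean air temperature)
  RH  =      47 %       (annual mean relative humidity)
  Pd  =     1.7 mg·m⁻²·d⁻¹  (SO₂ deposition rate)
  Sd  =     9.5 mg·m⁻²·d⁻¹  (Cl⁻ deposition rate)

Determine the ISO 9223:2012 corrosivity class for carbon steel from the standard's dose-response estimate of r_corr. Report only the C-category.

carbon steel: T≤10 °C ⇒ hinge +0.150·(-5.7−10) = -2.3550
  SO₂ term: 1.77·1.7^0.52·exp(0.02·47-2.3550) = 0.5666
  Sd branch = 0.102·Sd^0.62·e^(0.033·RH+0.04·T) = 1.547 μm/a
  r_corr = 0.5666 + 1.547 = 2.113 μm/a
Category bounds: 1.3…25 μm/a bracket r_corr ⇒ C2

C2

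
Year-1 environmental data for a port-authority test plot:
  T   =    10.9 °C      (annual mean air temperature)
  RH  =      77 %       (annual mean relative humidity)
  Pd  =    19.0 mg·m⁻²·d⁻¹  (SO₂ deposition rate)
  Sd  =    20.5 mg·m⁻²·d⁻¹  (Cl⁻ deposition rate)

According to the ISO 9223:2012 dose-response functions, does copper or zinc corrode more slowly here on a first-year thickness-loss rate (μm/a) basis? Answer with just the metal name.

copper: temperature factor f = -0.080·(0.9) = -0.0720
  Pd branch = 0.0053·Pd^0.26·e^(0.059·RH+f) = 0.9965 μm/a
  Cl⁻ term: 0.01025·20.5^0.27·exp(0.036·77+0.049·10.9) = 0.632
  sum: 0.9965 + 0.632 → r_corr = 1.629 μm/a
zinc: temperature factor f = -0.071·(0.9) = -0.0639
  Pd branch = 0.0129·Pd^0.44·e^(0.046·RH+f) = 1.527 μm/a
  Cl⁻ term: 0.0175·20.5^0.57·exp(0.008·77+0.085·10.9) = 0.4578
  r_corr = 1.527 + 0.4578 = 1.984 μm/a
Ordering by μm/a: zinc (1.98) > copper (1.63)

copper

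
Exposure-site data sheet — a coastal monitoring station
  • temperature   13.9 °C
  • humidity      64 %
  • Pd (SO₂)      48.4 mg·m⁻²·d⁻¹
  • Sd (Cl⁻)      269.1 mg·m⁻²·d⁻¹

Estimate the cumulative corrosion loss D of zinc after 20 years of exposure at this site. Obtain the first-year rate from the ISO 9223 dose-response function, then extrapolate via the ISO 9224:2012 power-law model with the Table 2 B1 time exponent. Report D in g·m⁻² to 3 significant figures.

zinc: T>10 °C ⇒ hinge -0.071·(13.9−10) = -0.2769
  Pd branch = 0.0129·Pd^0.44·e^(0.046·RH+f) = 1.024 μm/a
  Cl⁻ term: 0.0175·269.1^0.57·exp(0.008·64+0.085·13.9) = 2.31
  r_corr = 1.024 + 2.31 = 3.334 μm/a
ISO 9224: D(t) = r_corr · t^b with b = 0.813 (zinc, B1)
  D(20) = 3.334 × 20^0.813 = 3.334 × 11.42 = 38.08 μm
  Mass loss = 38.08 μm × 7.14 g/cm³ = 271.9 g·m⁻²

D(20) = 272 g·m⁻²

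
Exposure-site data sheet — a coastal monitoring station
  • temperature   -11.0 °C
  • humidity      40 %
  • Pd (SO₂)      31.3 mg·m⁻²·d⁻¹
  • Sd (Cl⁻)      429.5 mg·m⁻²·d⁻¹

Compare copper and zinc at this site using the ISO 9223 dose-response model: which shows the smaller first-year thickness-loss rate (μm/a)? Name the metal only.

copper: temperature factor f = +0.126·(-21.0) = -2.6460
  SO₂ term: 0.0053·31.3^0.26·exp(0.059·40-2.6460) = 0.009748
  Sd branch = 0.01025·Sd^0.27·e^(0.036·RH+0.049·T) = 0.1297 μm/a
  r_corr = 0.009748 + 0.1297 = 0.1394 μm/a
zinc: T≤10 °C ⇒ hinge +0.038·(-11.0−10) = -0.7980
  Pd branch = 0.0129·Pd^0.44·e^(0.046·RH+f) = 0.1664 μm/a
  Cl⁻ term: 0.0175·429.5^0.57·exp(0.008·40+0.085·-11.0) = 0.2997
  r_corr = 0.1664 + 0.2997 = 0.4661 μm/a
Ordering by μm/a: zinc (0.466) > copper (0.139)

copper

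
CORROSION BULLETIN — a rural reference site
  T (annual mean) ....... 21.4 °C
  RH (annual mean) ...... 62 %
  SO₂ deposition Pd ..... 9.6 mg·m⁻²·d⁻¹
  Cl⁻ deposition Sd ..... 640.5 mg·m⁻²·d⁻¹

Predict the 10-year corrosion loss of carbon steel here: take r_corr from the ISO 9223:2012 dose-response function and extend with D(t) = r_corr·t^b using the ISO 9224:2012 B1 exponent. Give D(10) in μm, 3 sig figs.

carbon steel: T>10 °C ⇒ hinge -0.054·(21.4−10) = -0.6156
  SO₂ term: 1.77·9.6^0.52·exp(0.02·62-0.6156) = 10.71
  Sd branch = 0.102·Sd^0.62·e^(0.033·RH+0.04·T) = 102.1 μm/a
  r_corr = 10.71 + 102.1 = 112.8 μm/a
Power-law: D(10) = r_corr · 10^0.523
  D(10) = 112.8 × 10^0.523 = 112.8 × 3.334 = 376.1 μm

D(10) = 376 μm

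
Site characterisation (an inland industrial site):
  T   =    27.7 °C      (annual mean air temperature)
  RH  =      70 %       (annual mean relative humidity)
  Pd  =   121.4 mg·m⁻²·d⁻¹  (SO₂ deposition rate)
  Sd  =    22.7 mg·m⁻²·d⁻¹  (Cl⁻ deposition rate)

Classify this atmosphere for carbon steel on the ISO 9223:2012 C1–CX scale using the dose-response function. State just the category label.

carbon steel: T>10 °C ⇒ hinge -0.054·(27.7−10) = -0.9558
  SO₂ term: 1.77·121.4^0.52·exp(0.02·70-0.9558) = 33.47
  Sd branch = 0.102·Sd^0.62·e^(0.033·RH+0.04·T) = 21.57 μm/a
  sum: 33.47 + 21.57 → r_corr = 55.04 μm/a
ISO 9223 Table 2 (carbon steel): 50 < 55 ≤ 80 μm/a ⇒ C4

C4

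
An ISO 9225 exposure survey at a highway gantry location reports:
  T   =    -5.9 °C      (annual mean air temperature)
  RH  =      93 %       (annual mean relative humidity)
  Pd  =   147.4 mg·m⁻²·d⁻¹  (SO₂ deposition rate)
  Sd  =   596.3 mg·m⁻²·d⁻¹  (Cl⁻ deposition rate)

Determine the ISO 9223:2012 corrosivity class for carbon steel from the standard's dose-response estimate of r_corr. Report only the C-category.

C5

carbon steel: f(T) = +0.150·(T−10) [T≤10 °C] = -2.3850
  Pd branch = 1.77·Pd^0.52·e^(0.02·RH+f) = 14.05 μm/a
  Sd branch = 0.102·Sd^0.62·e^(0.033·RH+0.04·T) = 91.15 μm/a
  r_corr = 14.05 + 91.15 = 105.2 μm/a
ISO 9223 Table 2 (carbon steel): 80 < 105 ≤ 200 μm/a ⇒ C5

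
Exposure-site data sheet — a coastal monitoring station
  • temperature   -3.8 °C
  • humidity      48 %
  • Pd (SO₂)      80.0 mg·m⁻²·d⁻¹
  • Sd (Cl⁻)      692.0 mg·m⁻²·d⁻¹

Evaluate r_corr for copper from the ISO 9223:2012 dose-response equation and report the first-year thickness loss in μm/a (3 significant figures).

copper: f(T) = +0.126·(T−10) [T≤10 °C] = -1.7388
  sulphur-dioxide contribution → 0.04941 μm/a
  chloride contribution → 0.28 μm/a
  ⇒ r_corr(copper) = 0.3294 μm/a

r_corr = 0.329 μm/a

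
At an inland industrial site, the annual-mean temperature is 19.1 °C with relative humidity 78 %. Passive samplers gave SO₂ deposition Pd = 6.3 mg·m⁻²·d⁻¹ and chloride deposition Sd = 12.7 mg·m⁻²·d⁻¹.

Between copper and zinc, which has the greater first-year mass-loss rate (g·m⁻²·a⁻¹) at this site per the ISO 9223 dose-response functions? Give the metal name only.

copper

copper: temperature factor f = -0.080·(9.1) = -0.7280
  Pd branch = 0.0053·Pd^0.26·e^(0.059·RH+f) = 0.4117 μm/a
  Cl⁻ term: 0.01025·12.7^0.27·exp(0.036·78+0.049·19.1) = 0.8604
  sum: 0.4117 + 0.8604 → r_corr = 1.272 μm/a
  mass loss = 1.272 μm/a × 8.96 g/cm³ = 11.4 g·m⁻²·a⁻¹
zinc: f(T) = -0.071·(T−10) [T>10 °C] = -0.6461
  Pd branch = 0.0129·Pd^0.44·e^(0.046·RH+f) = 0.5495 μm/a
  Cl⁻ term: 0.0175·12.7^0.57·exp(0.008·78+0.085·19.1) = 0.7052
  sum: 0.5495 + 0.7052 → r_corr = 1.255 μm/a
  mass loss = 1.255 μm/a × 7.14 g/cm³ = 8.958 g·m⁻²·a⁻¹
Ordering by g·m⁻²·a⁻¹: copper (11.4) > zinc (8.96)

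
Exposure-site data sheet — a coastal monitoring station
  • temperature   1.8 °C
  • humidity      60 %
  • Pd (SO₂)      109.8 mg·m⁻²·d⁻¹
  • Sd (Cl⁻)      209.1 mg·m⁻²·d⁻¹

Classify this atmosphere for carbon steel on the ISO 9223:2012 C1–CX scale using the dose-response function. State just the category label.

C3

carbon steel: temperature factor f = +0.150·(-8.2) = -1.2300
  sulphur-dioxide contribution → 19.77 μm/a
  chloride contribution → 21.8 μm/a
  ⇒ r_corr(carbon steel) = 41.57 μm/a
ISO 9223 Table 2 (carbon steel): 25 < 41.6 ≤ 50 μm/a ⇒ C3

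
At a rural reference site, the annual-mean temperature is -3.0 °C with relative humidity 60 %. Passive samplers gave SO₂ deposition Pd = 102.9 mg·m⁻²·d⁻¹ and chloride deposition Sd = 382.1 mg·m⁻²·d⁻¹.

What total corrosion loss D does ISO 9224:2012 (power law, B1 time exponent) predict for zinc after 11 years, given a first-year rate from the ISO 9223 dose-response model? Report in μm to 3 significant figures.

D(11) = 11.3 μm

zinc: f(T) = +0.038·(T−10) [T≤10 °C] = -0.4940
  SO₂ term: 0.0129·102.9^0.44·exp(0.046·60-0.4940) = 0.9554
  Sd branch = 0.0175·Sd^0.57·e^(0.008·RH+0.085·T) = 0.6495 μm/a
  r_corr = 0.9554 + 0.6495 = 1.605 μm/a
ISO 9224: D(t) = r_corr · t^b with b = 0.813 (zinc, B1)
  D(11) = 1.605 × 11^0.813 = 1.605 × 7.025 = 11.27 μm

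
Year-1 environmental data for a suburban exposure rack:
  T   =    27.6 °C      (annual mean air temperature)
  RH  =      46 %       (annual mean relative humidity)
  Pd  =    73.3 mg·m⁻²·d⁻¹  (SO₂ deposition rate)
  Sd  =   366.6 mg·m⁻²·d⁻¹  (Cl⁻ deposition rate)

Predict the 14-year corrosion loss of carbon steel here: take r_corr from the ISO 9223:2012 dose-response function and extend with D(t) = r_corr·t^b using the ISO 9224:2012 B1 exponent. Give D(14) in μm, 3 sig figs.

D(14) = 281 μm

carbon steel: T>10 °C ⇒ hinge -0.054·(27.6−10) = -0.9504
  sulphur-dioxide contribution → 16.02 μm/a
  chloride contribution → 54.59 μm/a
  ⇒ r_corr(carbon steel) = 70.61 μm/a
Long-term exponent b (ISO 9224 Table 2, B1) = 0.523
  D(14) = 70.61 × 14^0.523 = 70.61 × 3.976 = 280.7 μm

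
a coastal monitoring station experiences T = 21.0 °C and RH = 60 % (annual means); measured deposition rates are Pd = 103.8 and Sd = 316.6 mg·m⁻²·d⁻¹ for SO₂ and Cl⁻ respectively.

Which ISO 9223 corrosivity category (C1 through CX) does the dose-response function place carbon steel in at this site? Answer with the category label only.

C5

carbon steel: T>10 °C ⇒ hinge -0.054·(21.0−10) = -0.5940
  sulphur-dioxide contribution → 36.27 μm/a
  chloride contribution → 60.76 μm/a
  ⇒ r_corr(carbon steel) = 97.03 μm/a
Category bounds: 80…200 μm/a bracket r_corr ⇒ C5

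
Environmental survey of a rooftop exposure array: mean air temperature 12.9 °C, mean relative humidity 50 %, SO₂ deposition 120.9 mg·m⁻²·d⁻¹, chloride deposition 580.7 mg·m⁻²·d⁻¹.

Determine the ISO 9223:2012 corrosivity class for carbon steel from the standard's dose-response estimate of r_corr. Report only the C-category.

carbon steel: T>10 °C ⇒ hinge -0.054·(12.9−10) = -0.1566
  sulphur-dioxide contribution → 49.79 μm/a
  chloride contribution → 46.02 μm/a
  ⇒ r_corr(carbon steel) = 95.81 μm/a
95.8 μm/a falls in (80, 200] for carbon steel → category C5

C5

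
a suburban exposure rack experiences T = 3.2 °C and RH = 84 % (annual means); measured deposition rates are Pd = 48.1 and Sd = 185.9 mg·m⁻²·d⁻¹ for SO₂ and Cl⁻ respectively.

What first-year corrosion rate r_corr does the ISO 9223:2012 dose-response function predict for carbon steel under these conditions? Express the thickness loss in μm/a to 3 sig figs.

carbon steel: T≤10 °C ⇒ hinge +0.150·(3.2−10) = -1.0200
  sulphur-dioxide contribution → 25.66 μm/a
  chloride contribution → 47.32 μm/a
  total first-year rate 72.98 μm/a

r_corr = 73.0 μm/a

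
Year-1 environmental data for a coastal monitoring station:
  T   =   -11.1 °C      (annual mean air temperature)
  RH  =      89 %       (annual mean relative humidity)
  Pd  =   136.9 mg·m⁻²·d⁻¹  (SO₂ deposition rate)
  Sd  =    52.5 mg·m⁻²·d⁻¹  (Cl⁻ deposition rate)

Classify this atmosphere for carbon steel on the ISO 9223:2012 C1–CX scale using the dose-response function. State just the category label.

C2

carbon steel: temperature factor f = +0.150·(-21.1) = -3.1650
  SO₂ term: 1.77·136.9^0.52·exp(0.02·89-3.1650) = 5.72
  Sd branch = 0.102·Sd^0.62·e^(0.033·RH+0.04·T) = 14.38 μm/a
  sum: 5.72 + 14.38 → r_corr = 20.1 μm/a
20.1 μm/a falls in (1.3, 25] for carbon steel → category C2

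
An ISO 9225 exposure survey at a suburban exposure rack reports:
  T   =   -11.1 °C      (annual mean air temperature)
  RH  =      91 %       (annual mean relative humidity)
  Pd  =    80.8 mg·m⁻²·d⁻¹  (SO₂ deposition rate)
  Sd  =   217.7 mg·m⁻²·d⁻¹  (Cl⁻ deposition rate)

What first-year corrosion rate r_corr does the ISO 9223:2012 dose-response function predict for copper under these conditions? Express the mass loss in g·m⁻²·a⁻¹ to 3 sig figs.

copper: f(T) = +0.126·(T−10) [T≤10 °C] = -2.6586
  Pd branch = 0.0053·Pd^0.26·e^(0.059·RH+f) = 0.2496 μm/a
  Cl⁻ term: 0.01025·217.7^0.27·exp(0.036·91+0.049·-11.1) = 0.6737
  r_corr = 0.2496 + 0.6737 = 0.9234 μm/a
Convert to mass loss: 0.9234 μm/a × 8.96 g/cm³ = 8.273 g·m⁻²·a⁻¹

r_corr = 8.27 g·m⁻²·a⁻¹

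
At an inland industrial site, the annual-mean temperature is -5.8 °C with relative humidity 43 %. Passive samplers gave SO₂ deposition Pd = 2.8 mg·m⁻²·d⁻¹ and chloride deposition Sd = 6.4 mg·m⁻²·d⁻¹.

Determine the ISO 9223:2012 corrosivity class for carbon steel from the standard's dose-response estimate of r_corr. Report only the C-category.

carbon steel: temperature factor f = +0.150·(-15.8) = -2.3700
  sulphur-dioxide contribution → 0.6679 μm/a
  chloride contribution → 1.057 μm/a
  total first-year rate 1.725 μm/a
Category bounds: 1.3…25 μm/a bracket r_corr ⇒ C2

C2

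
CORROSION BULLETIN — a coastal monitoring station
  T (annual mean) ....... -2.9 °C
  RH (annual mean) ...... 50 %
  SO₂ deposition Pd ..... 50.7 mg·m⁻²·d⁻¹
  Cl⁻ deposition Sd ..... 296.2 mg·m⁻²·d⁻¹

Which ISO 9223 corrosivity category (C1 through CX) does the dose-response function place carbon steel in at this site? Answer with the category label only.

carbon steel: f(T) = +0.150·(T−10) [T≤10 °C] = -1.9350
  SO₂ term: 1.77·50.7^0.52·exp(0.02·50-1.9350) = 5.352
  Sd branch = 0.102·Sd^0.62·e^(0.033·RH+0.04·T) = 16.11 μm/a
  r_corr = 5.352 + 16.11 = 21.47 μm/a
21.5 μm/a falls in (1.3, 25] for carbon steel → category C2

C2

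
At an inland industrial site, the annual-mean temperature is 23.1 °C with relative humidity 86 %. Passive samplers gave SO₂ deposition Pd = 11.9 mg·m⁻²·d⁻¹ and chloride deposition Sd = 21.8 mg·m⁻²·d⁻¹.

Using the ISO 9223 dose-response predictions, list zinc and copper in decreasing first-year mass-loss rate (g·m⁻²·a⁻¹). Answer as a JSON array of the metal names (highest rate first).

zinc: temperature factor f = -0.071·(13.1) = -0.9301
  Pd branch = 0.0129·Pd^0.44·e^(0.046·RH+f) = 0.7906 μm/a
  Cl⁻ term: 0.0175·21.8^0.57·exp(0.008·86+0.085·23.1) = 1.437
  r_corr = 0.7906 + 1.437 = 2.228 μm/a
  mass loss = 2.228 μm/a × 7.14 g/cm³ = 15.91 g·m⁻²·a⁻¹
copper: temperature factor f = -0.080·(13.1) = -1.0480
  Pd branch = 0.0053·Pd^0.26·e^(0.059·RH+f) = 0.5654 μm/a
  Sd branch = 0.01025·Sd^0.27·e^(0.036·RH+0.049·T) = 1.615 μm/a
  r_corr = 0.5654 + 1.615 = 2.181 μm/a
  mass loss = 2.181 μm/a × 8.96 g/cm³ = 19.54 g·m⁻²·a⁻¹
Ordering by g·m⁻²·a⁻¹: copper (19.5) > zinc (15.9)

["copper", "zinc"]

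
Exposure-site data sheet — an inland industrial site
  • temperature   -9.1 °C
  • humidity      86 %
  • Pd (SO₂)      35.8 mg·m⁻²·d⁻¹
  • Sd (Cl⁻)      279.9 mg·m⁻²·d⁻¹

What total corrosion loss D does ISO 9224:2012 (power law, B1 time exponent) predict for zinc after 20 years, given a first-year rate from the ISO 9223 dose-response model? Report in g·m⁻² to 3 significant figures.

zinc: temperature factor f = +0.038·(-19.1) = -0.7258
  SO₂ term: 0.0129·35.8^0.44·exp(0.046·86-0.7258) = 1.575
  Cl⁻ term: 0.0175·279.9^0.57·exp(0.008·86+0.085·-9.1) = 0.3987
  sum: 1.575 + 0.3987 → r_corr = 1.973 μm/a
Long-term exponent b (ISO 9224 Table 2, B1) = 0.813
  D(20) = 1.973 × 20^0.813 = 1.973 × 11.42 = 22.54 μm
  Mass loss = 22.54 μm × 7.14 g/cm³ = 160.9 g·m⁻²

D(20) = 161 g·m⁻²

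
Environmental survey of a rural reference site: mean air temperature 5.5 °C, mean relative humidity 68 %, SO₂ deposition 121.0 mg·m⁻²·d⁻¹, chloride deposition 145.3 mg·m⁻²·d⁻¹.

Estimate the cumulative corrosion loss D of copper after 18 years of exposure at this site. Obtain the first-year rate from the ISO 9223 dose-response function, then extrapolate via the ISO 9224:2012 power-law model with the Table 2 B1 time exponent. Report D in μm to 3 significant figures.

copper: temperature factor f = +0.126·(-4.5) = -0.5670
  Pd branch = 0.0053·Pd^0.26·e^(0.059·RH+f) = 0.578 μm/a
  Cl⁻ term: 0.01025·145.3^0.27·exp(0.036·68+0.049·5.5) = 0.5953
  r_corr = 0.578 + 0.5953 = 1.173 μm/a
Power-law: D(18) = r_corr · 18^0.667
  D(18) = 1.173 × 18^0.667 = 1.173 × 6.875 = 8.066 μm

D(18) = 8.07 μm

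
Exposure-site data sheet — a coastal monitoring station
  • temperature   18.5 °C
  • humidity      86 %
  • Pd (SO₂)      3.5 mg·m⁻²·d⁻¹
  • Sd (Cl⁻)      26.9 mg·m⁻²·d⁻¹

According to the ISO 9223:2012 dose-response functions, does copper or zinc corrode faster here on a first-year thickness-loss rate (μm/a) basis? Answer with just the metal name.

copper: f(T) = -0.080·(T−10) [T>10 °C] = -0.6800
  sulphur-dioxide contribution → 0.5943 μm/a
  chloride contribution → 1.365 μm/a
  ⇒ r_corr(copper) = 1.959 μm/a
zinc: temperature factor f = -0.071·(8.5) = -0.6035
  sulphur-dioxide contribution → 0.6397 μm/a
  chloride contribution → 1.096 μm/a
  total first-year rate 1.735 μm/a
Ordering by μm/a: copper (1.96) > zinc (1.74)

copper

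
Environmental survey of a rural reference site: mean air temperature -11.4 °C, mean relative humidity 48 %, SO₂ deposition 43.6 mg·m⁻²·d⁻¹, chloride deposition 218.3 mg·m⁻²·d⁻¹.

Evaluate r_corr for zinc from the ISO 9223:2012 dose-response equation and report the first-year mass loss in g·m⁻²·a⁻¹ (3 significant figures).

r_corr = 3.46 g·m⁻²·a⁻¹

zinc: T≤10 °C ⇒ hinge +0.038·(-11.4−10) = -0.8132
  sulphur-dioxide contribution → 0.274 μm/a
  chloride contribution → 0.21 μm/a
  total first-year rate 0.484 μm/a
Convert to mass loss: 0.484 μm/a × 7.14 g/cm³ = 3.456 g·m⁻²·a⁻¹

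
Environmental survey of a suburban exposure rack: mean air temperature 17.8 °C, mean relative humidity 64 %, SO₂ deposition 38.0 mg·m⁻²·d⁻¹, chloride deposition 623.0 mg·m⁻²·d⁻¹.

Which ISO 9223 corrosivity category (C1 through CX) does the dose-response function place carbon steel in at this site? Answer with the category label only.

carbon steel: T>10 °C ⇒ hinge -0.054·(17.8−10) = -0.4212
  SO₂ term: 1.77·38.0^0.52·exp(0.02·64-0.4212) = 27.7
  Sd branch = 0.102·Sd^0.62·e^(0.033·RH+0.04·T) = 92.82 μm/a
  r_corr = 27.7 + 92.82 = 120.5 μm/a
121 μm/a falls in (80, 200] for carbon steel → category C5

C5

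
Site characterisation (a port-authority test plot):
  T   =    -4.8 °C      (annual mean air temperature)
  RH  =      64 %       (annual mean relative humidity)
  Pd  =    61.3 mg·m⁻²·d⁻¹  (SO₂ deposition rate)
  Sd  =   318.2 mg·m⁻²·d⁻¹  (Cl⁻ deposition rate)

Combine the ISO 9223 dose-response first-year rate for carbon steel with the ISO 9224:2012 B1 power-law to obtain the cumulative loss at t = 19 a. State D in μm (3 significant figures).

carbon steel: temperature factor f = +0.150·(-14.8) = -2.2200
  sulphur-dioxide contribution → 5.878 μm/a
  chloride contribution → 24.78 μm/a
  ⇒ r_corr(carbon steel) = 30.66 μm/a
ISO 9224: D(t) = r_corr · t^b with b = 0.523 (carbon steel, B1)
  D(19) = 30.66 × 19^0.523 = 30.66 × 4.664 = 143 μm

D(19) = 143 μm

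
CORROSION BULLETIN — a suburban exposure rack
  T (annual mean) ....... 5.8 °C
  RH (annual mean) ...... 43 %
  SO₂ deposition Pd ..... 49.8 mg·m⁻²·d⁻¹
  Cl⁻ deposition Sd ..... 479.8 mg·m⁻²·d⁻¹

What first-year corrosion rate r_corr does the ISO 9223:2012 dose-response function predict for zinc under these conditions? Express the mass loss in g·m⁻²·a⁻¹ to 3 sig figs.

zinc: f(T) = +0.038·(T−10) [T≤10 °C] = -0.1596
  sulphur-dioxide contribution → 0.4437 μm/a
  chloride contribution → 1.364 μm/a
  total first-year rate 1.807 μm/a
Convert to mass loss: 1.807 μm/a × 7.14 g/cm³ = 12.91 g·m⁻²·a⁻¹

r_corr = 12.9 g·m⁻²·a⁻¹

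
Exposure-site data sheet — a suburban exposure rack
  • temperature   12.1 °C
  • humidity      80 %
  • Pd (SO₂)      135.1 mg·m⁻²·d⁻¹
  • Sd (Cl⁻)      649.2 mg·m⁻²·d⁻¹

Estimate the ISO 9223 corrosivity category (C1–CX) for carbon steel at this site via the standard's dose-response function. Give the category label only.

CX

carbon steel: T>10 °C ⇒ hinge -0.054·(12.1−10) = -0.1134
  sulphur-dioxide contribution → 100.4 μm/a
  chloride contribution → 128.5 μm/a
  total first-year rate 228.9 μm/a
229 μm/a falls in (200, 700] for carbon steel → category CX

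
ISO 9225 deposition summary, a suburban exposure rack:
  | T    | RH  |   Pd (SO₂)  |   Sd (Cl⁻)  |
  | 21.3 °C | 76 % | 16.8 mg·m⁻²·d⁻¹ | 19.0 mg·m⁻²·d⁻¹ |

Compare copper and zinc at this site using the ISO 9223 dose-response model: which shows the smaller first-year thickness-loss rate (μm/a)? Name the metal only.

copper: f(T) = -0.080·(T−10) [T>10 °C] = -0.9040
  SO₂ term: 0.0053·16.8^0.26·exp(0.059·76-0.9040) = 0.3959
  Cl⁻ term: 0.01025·19.0^0.27·exp(0.036·76+0.049·21.3) = 0.9942
  r_corr = 0.3959 + 0.9942 = 1.39 μm/a
zinc: temperature factor f = -0.071·(11.3) = -0.8023
  Pd branch = 0.0129·Pd^0.44·e^(0.046·RH+f) = 0.6601 μm/a
  Sd branch = 0.0175·Sd^0.57·e^(0.008·RH+0.085·T) = 1.053 μm/a
  r_corr = 0.6601 + 1.053 = 1.713 μm/a
Ordering by μm/a: zinc (1.71) > copper (1.39)

copper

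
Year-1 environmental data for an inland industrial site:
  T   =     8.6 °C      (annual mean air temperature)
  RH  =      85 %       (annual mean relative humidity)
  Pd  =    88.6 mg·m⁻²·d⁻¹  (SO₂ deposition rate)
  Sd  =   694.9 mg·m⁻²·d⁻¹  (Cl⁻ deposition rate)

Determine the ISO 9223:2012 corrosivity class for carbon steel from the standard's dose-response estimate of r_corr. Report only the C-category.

carbon steel: T≤10 °C ⇒ hinge +0.150·(8.6−10) = -0.2100
  sulphur-dioxide contribution → 80.86 μm/a
  chloride contribution → 137.5 μm/a
  ⇒ r_corr(carbon steel) = 218.3 μm/a
218 μm/a falls in (200, 700] for carbon steel → category CX

CX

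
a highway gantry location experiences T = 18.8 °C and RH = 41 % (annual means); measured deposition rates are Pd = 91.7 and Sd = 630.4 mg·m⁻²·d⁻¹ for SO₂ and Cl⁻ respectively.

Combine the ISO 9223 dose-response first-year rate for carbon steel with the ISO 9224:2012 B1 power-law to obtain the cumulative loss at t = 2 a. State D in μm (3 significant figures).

carbon steel: temperature factor f = -0.054·(8.8) = -0.4752
  Pd branch = 1.77·Pd^0.52·e^(0.02·RH+f) = 26.19 μm/a
  Sd branch = 0.102·Sd^0.62·e^(0.033·RH+0.04·T) = 45.56 μm/a
  sum: 26.19 + 45.56 → r_corr = 71.75 μm/a
Power-law: D(2) = r_corr · 2^0.523
  D(2) = 71.75 × 2^0.523 = 71.75 × 1.437 = 103.1 μm

D(2) = 103 μm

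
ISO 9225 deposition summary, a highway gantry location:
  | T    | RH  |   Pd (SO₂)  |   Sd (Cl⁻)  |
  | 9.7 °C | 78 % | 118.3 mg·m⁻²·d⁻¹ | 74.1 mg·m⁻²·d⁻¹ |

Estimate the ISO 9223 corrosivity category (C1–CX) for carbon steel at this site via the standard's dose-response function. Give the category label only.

C5

carbon steel: temperature factor f = +0.150·(-0.3) = -0.0450
  SO₂ term: 1.77·118.3^0.52·exp(0.02·78-0.0450) = 96.36
  Sd branch = 0.102·Sd^0.62·e^(0.033·RH+0.04·T) = 28.46 μm/a
  r_corr = 96.36 + 28.46 = 124.8 μm/a
125 μm/a falls in (80, 200] for carbon steel → category C5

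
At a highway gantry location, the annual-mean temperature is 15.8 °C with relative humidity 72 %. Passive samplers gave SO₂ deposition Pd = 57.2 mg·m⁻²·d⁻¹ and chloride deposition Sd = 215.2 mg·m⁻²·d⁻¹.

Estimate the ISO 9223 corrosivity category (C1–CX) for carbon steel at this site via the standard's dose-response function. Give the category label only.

C5

carbon steel: f(T) = -0.054·(T−10) [T>10 °C] = -0.3132
  Pd branch = 1.77·Pd^0.52·e^(0.02·RH+f) = 44.79 μm/a
  Cl⁻ term: 0.102·215.2^0.62·exp(0.033·72+0.04·15.8) = 57.72
  sum: 44.79 + 57.72 → r_corr = 102.5 μm/a
103 μm/a falls in (80, 200] for carbon steel → category C5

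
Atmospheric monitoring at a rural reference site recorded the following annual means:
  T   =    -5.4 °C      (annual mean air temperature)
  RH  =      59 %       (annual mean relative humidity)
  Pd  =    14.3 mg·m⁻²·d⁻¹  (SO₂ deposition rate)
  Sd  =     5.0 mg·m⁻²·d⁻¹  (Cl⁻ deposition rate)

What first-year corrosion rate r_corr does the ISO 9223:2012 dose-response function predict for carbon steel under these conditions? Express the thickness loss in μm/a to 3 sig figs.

carbon steel: T≤10 °C ⇒ hinge +0.150·(-5.4−10) = -2.3100
  sulphur-dioxide contribution → 2.28 μm/a
  chloride contribution → 1.562 μm/a
  total first-year rate 3.842 μm/a

r_corr = 3.84 μm/a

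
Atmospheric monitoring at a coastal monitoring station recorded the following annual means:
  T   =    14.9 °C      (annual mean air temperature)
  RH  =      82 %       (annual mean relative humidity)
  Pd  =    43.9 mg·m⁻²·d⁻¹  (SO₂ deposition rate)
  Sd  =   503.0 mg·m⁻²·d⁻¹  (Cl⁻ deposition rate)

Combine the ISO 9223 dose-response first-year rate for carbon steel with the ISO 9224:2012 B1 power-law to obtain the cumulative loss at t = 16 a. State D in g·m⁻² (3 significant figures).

carbon steel: temperature factor f = -0.054·(4.9) = -0.2646
  Pd branch = 1.77·Pd^0.52·e^(0.02·RH+f) = 50.05 μm/a
  Sd branch = 0.102·Sd^0.62·e^(0.033·RH+0.04·T) = 131.1 μm/a
  sum: 50.05 + 131.1 → r_corr = 181.2 μm/a
Long-term exponent b (ISO 9224 Table 2, B1) = 0.523
  D(16) = 181.2 × 16^0.523 = 181.2 × 4.263 = 772.3 μm
  Mass loss = 772.3 μm × 7.85 g/cm³ = 6063 g·m⁻²

D(16) = 6.06e+03 g·m⁻²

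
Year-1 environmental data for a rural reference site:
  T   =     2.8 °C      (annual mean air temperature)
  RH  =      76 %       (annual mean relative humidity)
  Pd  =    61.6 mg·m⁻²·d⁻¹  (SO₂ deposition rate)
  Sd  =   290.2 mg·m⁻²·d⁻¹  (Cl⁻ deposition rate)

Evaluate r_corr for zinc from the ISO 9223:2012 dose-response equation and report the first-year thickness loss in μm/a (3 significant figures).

zinc: T≤10 °C ⇒ hinge +0.038·(2.8−10) = -0.2736
  Pd branch = 0.0129·Pd^0.44·e^(0.046·RH+f) = 1.984 μm/a
  Cl⁻ term: 0.0175·290.2^0.57·exp(0.008·76+0.085·2.8) = 1.033
  sum: 1.984 + 1.033 → r_corr = 3.017 μm/a

r_corr = 3.02 μm/a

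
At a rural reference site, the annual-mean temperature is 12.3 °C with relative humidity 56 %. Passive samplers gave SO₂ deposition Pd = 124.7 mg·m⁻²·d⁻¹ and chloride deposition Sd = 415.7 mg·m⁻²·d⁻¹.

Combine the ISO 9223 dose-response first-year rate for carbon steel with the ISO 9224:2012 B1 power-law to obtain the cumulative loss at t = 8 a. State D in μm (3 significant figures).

carbon steel: T>10 °C ⇒ hinge -0.054·(12.3−10) = -0.1242
  Pd branch = 1.77·Pd^0.52·e^(0.02·RH+f) = 58.92 μm/a
  Cl⁻ term: 0.102·415.7^0.62·exp(0.033·56+0.04·12.3) = 44.51
  r_corr = 58.92 + 44.51 = 103.4 μm/a
ISO 9224: D(t) = r_corr · t^b with b = 0.523 (carbon steel, B1)
  D(8) = 103.4 × 8^0.523 = 103.4 × 2.967 = 306.9 μm

D(8) = 307 μm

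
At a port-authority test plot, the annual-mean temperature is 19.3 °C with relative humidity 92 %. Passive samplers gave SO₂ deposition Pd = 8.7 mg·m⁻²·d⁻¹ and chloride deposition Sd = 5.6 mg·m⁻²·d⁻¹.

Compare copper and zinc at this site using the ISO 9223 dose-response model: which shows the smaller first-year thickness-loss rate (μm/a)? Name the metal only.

copper: f(T) = -0.080·(T−10) [T>10 °C] = -0.7440
  sulphur-dioxide contribution → 1.006 μm/a
  chloride contribution → 1.153 μm/a
  ⇒ r_corr(copper) = 2.159 μm/a
zinc: temperature factor f = -0.071·(9.3) = -0.6603
  sulphur-dioxide contribution → 1.189 μm/a
  chloride contribution → 0.503 μm/a
  total first-year rate 1.692 μm/a
Ordering by μm/a: copper (2.16) > zinc (1.69)

zinc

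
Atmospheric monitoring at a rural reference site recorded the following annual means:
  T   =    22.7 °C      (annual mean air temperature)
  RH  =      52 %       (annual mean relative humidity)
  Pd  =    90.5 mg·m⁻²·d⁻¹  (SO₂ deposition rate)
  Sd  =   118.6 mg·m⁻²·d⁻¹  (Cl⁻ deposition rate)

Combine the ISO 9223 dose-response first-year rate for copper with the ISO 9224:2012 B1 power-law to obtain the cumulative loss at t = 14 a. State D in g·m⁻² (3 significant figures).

D(14) = 45.3 g·m⁻²

copper: temperature factor f = -0.080·(12.7) = -1.0160
  sulphur-dioxide contribution → 0.1331 μm/a
  chloride contribution → 0.7359 μm/a
  total first-year rate 0.869 μm/a
Long-term exponent b (ISO 9224 Table 2, B1) = 0.667
  D(14) = 0.869 × 14^0.667 = 0.869 × 5.814 = 5.052 μm
  Mass loss = 5.052 μm × 8.96 g/cm³ = 45.27 g·m⁻²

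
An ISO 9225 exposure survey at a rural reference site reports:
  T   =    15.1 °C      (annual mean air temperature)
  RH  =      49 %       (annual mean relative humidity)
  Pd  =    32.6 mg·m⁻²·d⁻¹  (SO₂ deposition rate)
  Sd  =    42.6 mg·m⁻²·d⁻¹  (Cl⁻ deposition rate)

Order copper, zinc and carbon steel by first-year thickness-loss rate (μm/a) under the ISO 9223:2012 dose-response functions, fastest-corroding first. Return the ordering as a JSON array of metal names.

["carbon steel", "zinc", "copper"]

copper: f(T) = -0.080·(T−10) [T>10 °C] = -0.4080
  SO₂ term: 0.0053·32.6^0.26·exp(0.059·49-0.4080) = 0.1571
  Cl⁻ term: 0.01025·42.6^0.27·exp(0.036·49+0.049·15.1) = 0.3452
  sum: 0.1571 + 0.3452 → r_corr = 0.5023 μm/a
zinc: temperature factor f = -0.071·(5.1) = -0.3621
  Pd branch = 0.0129·Pd^0.44·e^(0.046·RH+f) = 0.3963 μm/a
  Cl⁻ term: 0.0175·42.6^0.57·exp(0.008·49+0.085·15.1) = 0.7933
  r_corr = 0.3963 + 0.7933 = 1.19 μm/a
carbon steel: temperature factor f = -0.054·(5.1) = -0.2754
  Pd branch = 1.77·Pd^0.52·e^(0.02·RH+f) = 21.92 μm/a
  Sd branch = 0.102·Sd^0.62·e^(0.033·RH+0.04·T) = 9.625 μm/a
  sum: 21.92 + 9.625 → r_corr = 31.55 μm/a
Ordering by μm/a: carbon steel (31.5) > zinc (1.19) > copper (0.502)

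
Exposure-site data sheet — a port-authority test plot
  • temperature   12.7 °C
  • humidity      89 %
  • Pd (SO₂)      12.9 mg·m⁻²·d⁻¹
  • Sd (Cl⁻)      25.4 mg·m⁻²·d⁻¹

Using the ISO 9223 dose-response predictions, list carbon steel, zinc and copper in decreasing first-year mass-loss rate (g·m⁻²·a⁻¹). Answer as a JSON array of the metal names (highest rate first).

carbon steel: T>10 °C ⇒ hinge -0.054·(12.7−10) = -0.1458
  sulphur-dioxide contribution → 34.29 μm/a
  chloride contribution → 23.75 μm/a
  ⇒ r_corr(carbon steel) = 58.05 μm/a
  mass loss = 58.05 μm/a × 7.85 g/cm³ = 455.7 g·m⁻²·a⁻¹
zinc: temperature factor f = -0.071·(2.7) = -0.1917
  sulphur-dioxide contribution → 1.968 μm/a
  chloride contribution → 0.6635 μm/a
  ⇒ r_corr(zinc) = 2.631 μm/a
  mass loss = 2.631 μm/a × 7.14 g/cm³ = 18.79 g·m⁻²·a⁻¹
copper: T>10 °C ⇒ hinge -0.080·(12.7−10) = -0.2160
  sulphur-dioxide contribution → 1.584 μm/a
  chloride contribution → 1.127 μm/a
  total first-year rate 2.71 μm/a
  mass loss = 2.71 μm/a × 8.96 g/cm³ = 24.29 g·m⁻²·a⁻¹
Ordering by g·m⁻²·a⁻¹: carbon steel (456) > copper (24.3) > zinc (18.8)

["carbon steel", "copper", "zinc"]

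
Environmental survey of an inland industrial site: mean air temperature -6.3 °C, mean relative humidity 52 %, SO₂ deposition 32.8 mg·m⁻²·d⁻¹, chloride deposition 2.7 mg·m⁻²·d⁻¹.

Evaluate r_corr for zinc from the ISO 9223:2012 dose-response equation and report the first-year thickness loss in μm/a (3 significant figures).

r_corr = 0.380 μm/a

zinc: f(T) = +0.038·(T−10) [T≤10 °C] = -0.6194
  sulphur-dioxide contribution → 0.3527 μm/a
  chloride contribution → 0.02735 μm/a
  total first-year rate 0.3801 μm/a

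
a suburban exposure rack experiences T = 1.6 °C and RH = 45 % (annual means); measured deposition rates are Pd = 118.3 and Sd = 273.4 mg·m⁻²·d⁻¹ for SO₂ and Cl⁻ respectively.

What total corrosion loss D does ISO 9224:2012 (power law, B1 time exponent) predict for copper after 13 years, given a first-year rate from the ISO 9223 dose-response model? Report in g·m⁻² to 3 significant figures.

copper: temperature factor f = +0.126·(-8.4) = -1.0584
  SO₂ term: 0.0053·118.3^0.26·exp(0.059·45-1.0584) = 0.0905
  Cl⁻ term: 0.01025·273.4^0.27·exp(0.036·45+0.049·1.6) = 0.2548
  sum: 0.0905 + 0.2548 → r_corr = 0.3453 μm/a
Long-term exponent b (ISO 9224 Table 2, B1) = 0.667
  D(13) = 0.3453 × 13^0.667 = 0.3453 × 5.534 = 1.911 μm
  Mass loss = 1.911 μm × 8.96 g/cm³ = 17.12 g·m⁻²

D(13) = 17.1 g·m⁻²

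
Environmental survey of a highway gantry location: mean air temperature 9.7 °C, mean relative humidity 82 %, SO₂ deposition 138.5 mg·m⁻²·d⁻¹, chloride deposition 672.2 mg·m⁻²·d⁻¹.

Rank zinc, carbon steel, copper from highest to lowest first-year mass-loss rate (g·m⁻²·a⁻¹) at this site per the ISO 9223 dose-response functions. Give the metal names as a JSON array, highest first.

["carbon steel", "zinc", "copper"]

zinc: T≤10 °C ⇒ hinge +0.038·(9.7−10) = -0.0114
  SO₂ term: 0.0129·138.5^0.44·exp(0.046·82-0.0114) = 4.853
  Sd branch = 0.0175·Sd^0.57·e^(0.008·RH+0.085·T) = 3.145 μm/a
  sum: 4.853 + 3.145 → r_corr = 7.999 μm/a
  mass loss = 7.999 μm/a × 7.14 g/cm³ = 57.11 g·m⁻²·a⁻¹
carbon steel: temperature factor f = +0.150·(-0.3) = -0.0450
  SO₂ term: 1.77·138.5^0.52·exp(0.02·82-0.0450) = 113.3
  Sd branch = 0.102·Sd^0.62·e^(0.033·RH+0.04·T) = 127.5 μm/a
  r_corr = 113.3 + 127.5 = 240.8 μm/a
  mass loss = 240.8 μm/a × 7.85 g/cm³ = 1890 g·m⁻²·a⁻¹
copper: temperature factor f = +0.126·(-0.3) = -0.0378
  Pd branch = 0.0053·Pd^0.26·e^(0.059·RH+f) = 2.321 μm/a
  Sd branch = 0.01025·Sd^0.27·e^(0.036·RH+0.049·T) = 1.831 μm/a
  r_corr = 2.321 + 1.831 = 4.152 μm/a
  mass loss = 4.152 μm/a × 8.96 g/cm³ = 37.2 g·m⁻²·a⁻¹
Ordering by g·m⁻²·a⁻¹: carbon steel (1890) > zinc (57.1) > copper (37.2)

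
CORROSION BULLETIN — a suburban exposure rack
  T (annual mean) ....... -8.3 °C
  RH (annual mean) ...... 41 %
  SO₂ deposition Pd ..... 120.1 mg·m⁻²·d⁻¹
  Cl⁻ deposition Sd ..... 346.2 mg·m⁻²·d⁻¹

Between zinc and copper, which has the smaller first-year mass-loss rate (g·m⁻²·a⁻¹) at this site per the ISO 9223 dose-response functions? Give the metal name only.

zinc: T≤10 °C ⇒ hinge +0.038·(-8.3−10) = -0.6954
  sulphur-dioxide contribution → 0.3489 μm/a
  chloride contribution → 0.3361 μm/a
  ⇒ r_corr(zinc) = 0.685 μm/a
  mass loss = 0.685 μm/a × 7.14 g/cm³ = 4.891 g·m⁻²·a⁻¹
copper: T≤10 °C ⇒ hinge +0.126·(-8.3−10) = -2.3058
  sulphur-dioxide contribution → 0.02061 μm/a
  chloride contribution → 0.1448 μm/a
  ⇒ r_corr(copper) = 0.1654 μm/a
  mass loss = 0.1654 μm/a × 8.96 g/cm³ = 1.482 g·m⁻²·a⁻¹
Ordering by g·m⁻²·a⁻¹: zinc (4.89) > copper (1.48)

copper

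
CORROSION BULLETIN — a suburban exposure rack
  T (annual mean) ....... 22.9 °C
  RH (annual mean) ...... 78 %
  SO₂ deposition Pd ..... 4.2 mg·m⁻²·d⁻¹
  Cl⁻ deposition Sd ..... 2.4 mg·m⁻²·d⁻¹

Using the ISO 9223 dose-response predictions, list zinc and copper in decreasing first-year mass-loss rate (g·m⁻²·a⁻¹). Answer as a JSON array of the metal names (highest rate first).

zinc: T>10 °C ⇒ hinge -0.071·(22.9−10) = -0.9159
  Pd branch = 0.0129·Pd^0.44·e^(0.046·RH+f) = 0.351 μm/a
  Sd branch = 0.0175·Sd^0.57·e^(0.008·RH+0.085·T) = 0.3768 μm/a
  r_corr = 0.351 + 0.3768 = 0.7278 μm/a
  mass loss = 0.7278 μm/a × 7.14 g/cm³ = 5.196 g·m⁻²·a⁻¹
copper: temperature factor f = -0.080·(12.9) = -1.0320
  SO₂ term: 0.0053·4.2^0.26·exp(0.059·78-1.0320) = 0.2734
  Sd branch = 0.01025·Sd^0.27·e^(0.036·RH+0.049·T) = 0.661 μm/a
  sum: 0.2734 + 0.661 → r_corr = 0.9344 μm/a
  mass loss = 0.9344 μm/a × 8.96 g/cm³ = 8.372 g·m⁻²·a⁻¹
Ordering by g·m⁻²·a⁻¹: copper (8.37) > zinc (5.2)

["copper", "zinc"]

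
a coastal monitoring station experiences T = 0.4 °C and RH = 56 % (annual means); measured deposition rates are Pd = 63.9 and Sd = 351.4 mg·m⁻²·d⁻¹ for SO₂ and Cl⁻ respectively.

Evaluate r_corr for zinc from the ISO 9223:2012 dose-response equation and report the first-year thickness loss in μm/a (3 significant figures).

zinc: temperature factor f = +0.038·(-9.6) = -0.3648
  SO₂ term: 0.0129·63.9^0.44·exp(0.046·56-0.3648) = 0.7334
  Cl⁻ term: 0.0175·351.4^0.57·exp(0.008·56+0.085·0.4) = 0.8007
  r_corr = 0.7334 + 0.8007 = 1.534 μm/a

r_corr = 1.53 μm/a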